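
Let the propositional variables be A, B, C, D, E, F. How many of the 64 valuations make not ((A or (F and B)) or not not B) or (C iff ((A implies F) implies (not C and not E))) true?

Initial set: {T (not ((A or (F and B)) or not not B) or (C iff ((A implies F) implies (not C and not E))))}.
T (not ((A or (F and B)) or not not B) or (C iff ((A implies F) implies (not C and not E)))): β-rule — branch into T not ((A or (F and B)) or not not B)  //  T (C iff ((A implies F) implies (not C and not E))).
  branch 1 (add T not ((A or (F and B)) or not not B)):
    T not ((A or (F and B)) or not not B): α-rule — add F (A or (F and B)), F not not B.
    F (A or (F and B)): α-rule — add F A, F (F and B).
    F not not B: drop double negation, giving F B.
    F (F and B): β-rule — branch into F F  //  F B.
      branch 1.1 (add F F):
        ○ open, literals {A=false, B=false, F=false}.
      branch 1.2 (add F B):
        ○ open, literals {A=false, B=false}.
  branch 2 (add T (C iff ((A implies F) implies (not C and not E)))):
    T (C iff ((A implies F) implies (not C and not E))): β-rule — branch into T C, T ((A implies F) implies (not C and not E))  //  F C, F ((A implies F) implies (not C and not E)).
      branch 2.1 (add T C, T ((A implies F) implies (not C and not E))):
        T ((A implies F) implies (not C and not E)): β-rule — branch into F (A implies F)  //  T (not C and not E).
          branch 2.1.1 (add F (A implies F)):
            F (A implies F): α-rule — add T A, F F.
            ○ open, literals {A=true, C=true, F=false}.
          branch 2.1.2 (add T (not C and not E)):
            T (not C and not E): α-rule — add T not C, T not E.
            × closes — contains both C and not C.
      branch 2.2 (add F C, F ((A implies F) implies (not C and not E))):
        F ((A implies F) implies (not C and not E)): α-rule — add T (A implies F), F (not C and not E).
        T (A implies F): β-rule — branch into F A  //  T F.
          branch 2.2.1 (add F A):
            F (not C and not E): β-rule — branch into F not C  //  F not E.
              branch 2.2.1.1 (add F not C):
                × closes — contains both C and not C.
              branch 2.2.1.2 (add F not E):
                ○ open, literals {A=false, C=false, E=true}.
          branch 2.2.2 (add T F):
            F (not C and not E): β-rule — branch into F not C  //  F not E.
              branch 2.2.2.1 (add F not C):
                × closes — contains both C and not C.
              branch 2.2.2.2 (add F not E):
                ○ open, literals {C=false, E=true, F=true}.
3 branches closed, 5 open.
Each open branch fixes some atoms; the unmentioned ones are free. Counting distinct full assignments: branch {A=false, B=false, F=false} (C, D, E) contributes 8 new; branch {A=false, B=false} (C, D, E, F) contributes 8 new; branch {A=true, C=true, F=false} (B, D, E) contributes 8 new; branch {A=false, C=false, E=true} (B, D, F) contributes 4 new; branch {C=false, E=true, F=true} (A, B, D) contributes 4 new. Total: 32.

32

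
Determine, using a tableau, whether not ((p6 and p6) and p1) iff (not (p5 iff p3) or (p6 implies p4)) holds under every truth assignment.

Not valid

Assume the negation and expand:
Initial set: {F (not ((p6 and p6) and p1) iff (not (p5 iff p3) or (p6 implies p4)))}.
F (not ((p6 and p6) and p1) iff (not (p5 iff p3) or (p6 implies p4))): β-rule — branch into T not ((p6 and p6) and p1), F (not (p5 iff p3) or (p6 implies p4))  //  F not ((p6 and p6) and p1), T (not (p5 iff p3) or (p6 implies p4)).
  branch 1 (add T not ((p6 and p6) and p1), F (not (p5 iff p3) or (p6 implies p4))):
    F (not (p5 iff p3) or (p6 implies p4)): α-rule — add F not (p5 iff p3), F (p6 implies p4).
    F (p6 implies p4): α-rule — add T p6, F p4.
    T not ((p6 and p6) and p1): β-rule — branch into F (p6 and p6)  //  F p1.
      branch 1.1 (add F (p6 and p6)):
        F not (p5 iff p3): β-rule — branch into T p5, T p3  //  F p5, F p3.
          branch 1.1.1 (add T p5, T p3):
            F (p6 and p6): β-rule — branch into F p6  //  F p6.
              branch 1.1.1.1 (add F p6):
                × closes — contains both p6 and not p6.
              branch 1.1.1.2 (add F p6):
                × closes — contains both p6 and not p6.
          branch 1.1.2 (add F p5, F p3):
            F (p6 and p6): β-rule — branch into F p6  //  F p6.
              branch 1.1.2.1 (add F p6):
                × closes — contains both p6 and not p6.
              branch 1.1.2.2 (add F p6):
                × closes — contains both p6 and not p6.
      branch 1.2 (add F p1):
        F not (p5 iff p3): β-rule — branch into T p5, T p3  //  F p5, F p3.
          branch 1.2.1 (add T p5, T p3):
            ○ open, literals {p1=F, p3=T, p4=F, p5=T, p6=T}.
          branch 1.2.2 (add F p5, F p3):
            ○ open, literals {p1=F, p3=F, p4=F, p5=F, p6=T}.
  branch 2 (add F not ((p6 and p6) and p1), T (not (p5 iff p3) or (p6 implies p4))):
    F not ((p6 and p6) and p1): α-rule — add T (p6 and p6), T p1.
    T (p6 and p6): α-rule — add T p6, T p6.
    T (not (p5 iff p3) or (p6 implies p4)): β-rule — branch into T not (p5 iff p3)  //  T (p6 implies p4).
      branch 2.1 (add T not (p5 iff p3)):
        T not (p5 iff p3): β-rule — branch into T p5, F p3  //  F p5, T p3.
          branch 2.1.1 (add T p5, F p3):
            ○ open, literals {p1=T, p3=F, p5=T, p6=T}.
          branch 2.1.2 (add F p5, T p3):
            ○ open, literals {p1=T, p3=T, p5=F, p6=T}.
      branch 2.2 (add T (p6 implies p4)):
        T (p6 implies p4): β-rule — branch into F p6  //  T p4.
          branch 2.2.1 (add F p6):
            × closes — contains both p6 and not p6.
          branch 2.2.2 (add T p4):
            ○ open, literals {p1=T, p4=T, p6=T}.
5 branches closed, 5 open.
An open branch gives a countermodel: p1=F, p3=T, p4=F, p5=T, p6=T (unmentioned atoms arbitrary); under it the original formula is false.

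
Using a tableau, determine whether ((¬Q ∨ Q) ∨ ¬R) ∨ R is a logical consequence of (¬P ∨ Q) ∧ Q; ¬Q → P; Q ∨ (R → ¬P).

Initial set: {T ((¬P ∨ Q) ∧ Q); T (¬Q → P); T (Q ∨ (R → ¬P)); F (((¬Q ∨ Q) ∨ ¬R) ∨ R)}.
T ((¬P ∨ Q) ∧ Q): α-rule — add T (¬P ∨ Q), T Q.
F (((¬Q ∨ Q) ∨ ¬R) ∨ R): α-rule — add F ((¬Q ∨ Q) ∨ ¬R), F R.
F ((¬Q ∨ Q) ∨ ¬R): α-rule — add F (¬Q ∨ Q), F ¬R.
× closes — contains both R and ¬R.
All 1 branch closes.
Every branch closed, so the premises entail the conclusion.

Yes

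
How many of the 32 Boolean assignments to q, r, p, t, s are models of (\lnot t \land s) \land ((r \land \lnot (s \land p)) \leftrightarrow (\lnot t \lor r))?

Initial set: {((\lnot t \land s) \land ((r \land \lnot (s \land p)) \leftrightarrow (\lnot t \lor r)))}.
((\lnot t \land s) \land ((r \land \lnot (s \land p)) \leftrightarrow (\lnot t \lor r))): α-rule — add (\lnot t \land s), ((r \land \lnot (s \land p)) \leftrightarrow (\lnot t \lor r)).
(\lnot t \land s): α-rule — add \lnot t, s.
((r \land \lnot (s \land p)) \leftrightarrow (\lnot t \lor r)): β-rule — branch into (r \land \lnot (s \land p)), (\lnot t \lor r)  //  \lnot (r \land \lnot (s \land p)), \lnot (\lnot t \lor r).
  branch 1 (add (r \land \lnot (s \land p)), (\lnot t \lor r)):
    (r \land \lnot (s \land p)): α-rule — add r, \lnot (s \land p).
    (\lnot t \lor r): β-rule — branch into \lnot t  //  r.
      branch 1.1 (add \lnot t):
        \lnot (s \land p): β-rule — branch into \lnot s  //  \lnot p.
          branch 1.1.1 (add \lnot s):
            × closes — contains both s and \lnot s.
          branch 1.1.2 (add \lnot p):
            ○ open, literals {p=false, r=true, s=true, t=false}.
      branch 1.2 (add r):
        \lnot (s \land p): β-rule — branch into \lnot s  //  \lnot p.
          branch 1.2.1 (add \lnot s):
            × closes — contains both s and \lnot s.
          branch 1.2.2 (add \lnot p):
            ○ open, literals {p=false, r=true, s=true, t=false}.
  branch 2 (add \lnot (r \land \lnot (s \land p)), \lnot (\lnot t \lor r)):
    \lnot (\lnot t \lor r): α-rule — add \lnot \lnot t, \lnot r.
    × closes — contains both t and \lnot t.
3 branches closed, 2 open.
Each open branch fixes some atoms; the unmentioned ones are free. Counting distinct full assignments: branch {p=false, r=true, s=true, t=false} (q) contributes 2 new; branch {p=false, r=true, s=true, t=false} (q) contributes 0 new. Total: 2.

2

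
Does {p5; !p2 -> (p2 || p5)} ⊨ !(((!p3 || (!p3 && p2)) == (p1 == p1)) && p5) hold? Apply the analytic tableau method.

No

Initial set: {p5; (!p2 -> (p2 || p5)); !!(((!p3 || (!p3 && p2)) == (p1 == p1)) && p5)}.
!!(((!p3 || (!p3 && p2)) == (p1 == p1)) && p5): α-rule — add ((!p3 || (!p3 && p2)) == (p1 == p1)), p5.
(!p2 -> (p2 || p5)): β-rule — branch into !!p2  //  (p2 || p5).
  branch 1 (add !!p2):
    ((!p3 || (!p3 && p2)) == (p1 == p1)): β-rule — branch into (!p3 || (!p3 && p2)), (p1 == p1)  //  !(!p3 || (!p3 && p2)), !(p1 == p1).
      branch 1.1 (add (!p3 || (!p3 && p2)), (p1 == p1)):
        (!p3 || (!p3 && p2)): β-rule — branch into !p3  //  (!p3 && p2).
          branch 1.1.1 (add !p3):
            (p1 == p1): β-rule — branch into p1, p1  //  !p1, !p1.
              branch 1.1.1.1 (add p1, p1):
                ○ open, literals {p1=T, p2=T, p3=F, p5=T}.
              branch 1.1.1.2 (add !p1, !p1):
                ○ open, literals {p1=F, p2=T, p3=F, p5=T}.
          branch 1.1.2 (add (!p3 && p2)):
            (!p3 && p2): α-rule — add !p3, p2.
            (p1 == p1): β-rule — branch into p1, p1  //  !p1, !p1.
              branch 1.1.2.1 (add p1, p1):
                ○ open, literals {p1=T, p2=T, p3=F, p5=T}.
              branch 1.1.2.2 (add !p1, !p1):
                ○ open, literals {p1=F, p2=T, p3=F, p5=T}.
      branch 1.2 (add !(!p3 || (!p3 && p2)), !(p1 == p1)):
        !(!p3 || (!p3 && p2)): α-rule — add !!p3, !(!p3 && p2).
        !(p1 == p1): β-rule — branch into p1, !p1  //  !p1, p1.
          branch 1.2.1 (add p1, !p1):
            × closes — contains both p1 and !p1.
          branch 1.2.2 (add !p1, p1):
            × closes — contains both p1 and !p1.
  branch 2 (add (p2 || p5)):
    ((!p3 || (!p3 && p2)) == (p1 == p1)): β-rule — branch into (!p3 || (!p3 && p2)), (p1 == p1)  //  !(!p3 || (!p3 && p2)), !(p1 == p1).
      branch 2.1 (add (!p3 || (!p3 && p2)), (p1 == p1)):
        (p2 || p5): β-rule — branch into p2  //  p5.
          branch 2.1.1 (add p2):
            (!p3 || (!p3 && p2)): β-rule — branch into !p3  //  (!p3 && p2).
              branch 2.1.1.1 (add !p3):
                (p1 == p1): β-rule — branch into p1, p1  //  !p1, !p1.
                  branch 2.1.1.1.1 (add p1, p1):
                    ○ open, literals {p1=T, p2=T, p3=F, p5=T}.
                  branch 2.1.1.1.2 (add !p1, !p1):
                    ○ open, literals {p1=F, p2=T, p3=F, p5=T}.
              branch 2.1.1.2 (add (!p3 && p2)):
                (!p3 && p2): α-rule — add !p3, p2.
                (p1 == p1): β-rule — branch into p1, p1  //  !p1, !p1.
                  branch 2.1.1.2.1 (add p1, p1):
                    ○ open, literals {p1=T, p2=T, p3=F, p5=T}.
                  branch 2.1.1.2.2 (add !p1, !p1):
                    ○ open, literals {p1=F, p2=T, p3=F, p5=T}.
          branch 2.1.2 (add p5):
            (!p3 || (!p3 && p2)): β-rule — branch into !p3  //  (!p3 && p2).
              branch 2.1.2.1 (add !p3):
                (p1 == p1): β-rule — branch into p1, p1  //  !p1, !p1.
                  branch 2.1.2.1.1 (add p1, p1):
                    ○ open, literals {p1=T, p3=F, p5=T}.
                  branch 2.1.2.1.2 (add !p1, !p1):
                    ○ open, literals {p1=F, p3=F, p5=T}.
              branch 2.1.2.2 (add (!p3 && p2)):
                (!p3 && p2): α-rule — add !p3, p2.
                (p1 == p1): β-rule — branch into p1, p1  //  !p1, !p1.
                  branch 2.1.2.2.1 (add p1, p1):
                    ○ open, literals {p1=T, p2=T, p3=F, p5=T}.
                  branch 2.1.2.2.2 (add !p1, !p1):
                    ○ open, literals {p1=F, p2=T, p3=F, p5=T}.
      branch 2.2 (add !(!p3 || (!p3 && p2)), !(p1 == p1)):
        !(!p3 || (!p3 && p2)): α-rule — add !!p3, !(!p3 && p2).
        (p2 || p5): β-rule — branch into p2  //  p5.
          branch 2.2.1 (add p2):
            !(p1 == p1): β-rule — branch into p1, !p1  //  !p1, p1.
              branch 2.2.1.1 (add p1, !p1):
                × closes — contains both p1 and !p1.
              branch 2.2.1.2 (add !p1, p1):
                × closes — contains both p1 and !p1.
          branch 2.2.2 (add p5):
            !(p1 == p1): β-rule — branch into p1, !p1  //  !p1, p1.
              branch 2.2.2.1 (add p1, !p1):
                × closes — contains both p1 and !p1.
              branch 2.2.2.2 (add !p1, p1):
                × closes — contains both p1 and !p1.
6 branches closed, 12 open.
An open branch gives a countermodel: p1=T, p2=T, p3=F, p5=T (unmentioned atoms arbitrary); the premises hold there but the conclusion fails.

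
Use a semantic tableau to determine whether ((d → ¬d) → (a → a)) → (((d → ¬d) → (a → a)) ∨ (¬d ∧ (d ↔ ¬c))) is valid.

Assume the negation and expand:
Initial set: {¬(((d → ¬d) → (a → a)) → (((d → ¬d) → (a → a)) ∨ (¬d ∧ (d ↔ ¬c))))}.
¬(((d → ¬d) → (a → a)) → (((d → ¬d) → (a → a)) ∨ (¬d ∧ (d ↔ ¬c)))): α-rule — add ((d → ¬d) → (a → a)), ¬(((d → ¬d) → (a → a)) ∨ (¬d ∧ (d ↔ ¬c))).
¬(((d → ¬d) → (a → a)) ∨ (¬d ∧ (d ↔ ¬c))): α-rule — add ¬((d → ¬d) → (a → a)), ¬(¬d ∧ (d ↔ ¬c)).
¬((d → ¬d) → (a → a)): α-rule — add (d → ¬d), ¬(a → a).
¬(a → a): α-rule — add a, ¬a.
× closes — contains both a and ¬a.
All 1 branch closes.
Every branch closed, so the negation is unsatisfiable and the formula is valid.

Valid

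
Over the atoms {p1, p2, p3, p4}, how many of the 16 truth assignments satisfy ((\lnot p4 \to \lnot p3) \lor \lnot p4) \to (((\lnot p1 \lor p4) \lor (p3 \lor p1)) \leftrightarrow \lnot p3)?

8

Initial set: {(((\lnot p4 \to \lnot p3) \lor \lnot p4) \to (((\lnot p1 \lor p4) \lor (p3 \lor p1)) \leftrightarrow \lnot p3))}.
(((\lnot p4 \to \lnot p3) \lor \lnot p4) \to (((\lnot p1 \lor p4) \lor (p3 \lor p1)) \leftrightarrow \lnot p3)): β-rule — branch into \lnot ((\lnot p4 \to \lnot p3) \lor \lnot p4)  //  (((\lnot p1 \lor p4) \lor (p3 \lor p1)) \leftrightarrow \lnot p3).
  branch 1 (add \lnot ((\lnot p4 \to \lnot p3) \lor \lnot p4)):
    \lnot ((\lnot p4 \to \lnot p3) \lor \lnot p4): α-rule — add \lnot (\lnot p4 \to \lnot p3), \lnot \lnot p4.
    \lnot (\lnot p4 \to \lnot p3): α-rule — add \lnot p4, \lnot \lnot p3.
    × closes — contains both p4 and \lnot p4.
  branch 2 (add (((\lnot p1 \lor p4) \lor (p3 \lor p1)) \leftrightarrow \lnot p3)):
    (((\lnot p1 \lor p4) \lor (p3 \lor p1)) \leftrightarrow \lnot p3): β-rule — branch into ((\lnot p1 \lor p4) \lor (p3 \lor p1)), \lnot p3  //  \lnot ((\lnot p1 \lor p4) \lor (p3 \lor p1)), \lnot \lnot p3.
      branch 2.1 (add ((\lnot p1 \lor p4) \lor (p3 \lor p1)), \lnot p3):
        ((\lnot p1 \lor p4) \lor (p3 \lor p1)): β-rule — branch into (\lnot p1 \lor p4)  //  (p3 \lor p1).
          branch 2.1.1 (add (\lnot p1 \lor p4)):
            (\lnot p1 \lor p4): β-rule — branch into \lnot p1  //  p4.
              branch 2.1.1.1 (add \lnot p1):
                ○ open, literals {p1=F, p3=F}.
              branch 2.1.1.2 (add p4):
                ○ open, literals {p3=F, p4=T}.
          branch 2.1.2 (add (p3 \lor p1)):
            (p3 \lor p1): β-rule — branch into p3  //  p1.
              branch 2.1.2.1 (add p3):
                × closes — contains both p3 and \lnot p3.
              branch 2.1.2.2 (add p1):
                ○ open, literals {p1=T, p3=F}.
      branch 2.2 (add \lnot ((\lnot p1 \lor p4) \lor (p3 \lor p1)), \lnot \lnot p3):
        \lnot ((\lnot p1 \lor p4) \lor (p3 \lor p1)): α-rule — add \lnot (\lnot p1 \lor p4), \lnot (p3 \lor p1).
        \lnot (\lnot p1 \lor p4): α-rule — add \lnot \lnot p1, \lnot p4.
        \lnot (p3 \lor p1): α-rule — add \lnot p3, \lnot p1.
        × closes — contains both p3 and \lnot p3.
3 branches closed, 3 open.
Each open branch fixes some atoms; the unmentioned ones are free. Counting distinct full assignments: branch {p1=F, p3=F} (p2, p4) contributes 4 new; branch {p3=F, p4=T} (p1, p2) contributes 2 new; branch {p1=T, p3=F} (p2, p4) contributes 2 new. Total: 8.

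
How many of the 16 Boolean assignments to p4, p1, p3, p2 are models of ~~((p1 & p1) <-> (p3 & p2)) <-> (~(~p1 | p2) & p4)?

6

Initial set: {(~~((p1 & p1) <-> (p3 & p2)) <-> (~(~p1 | p2) & p4))}.
(~~((p1 & p1) <-> (p3 & p2)) <-> (~(~p1 | p2) & p4)): β-rule — branch into ~~((p1 & p1) <-> (p3 & p2)), (~(~p1 | p2) & p4)  //  ~~~((p1 & p1) <-> (p3 & p2)), ~(~(~p1 | p2) & p4).
  branch 1 (add ~~((p1 & p1) <-> (p3 & p2)), (~(~p1 | p2) & p4)):
    ~~((p1 & p1) <-> (p3 & p2)): drop double negation, giving ((p1 & p1) <-> (p3 & p2)).
    (~(~p1 | p2) & p4): α-rule — add ~(~p1 | p2), p4.
    ~(~p1 | p2): α-rule — add ~~p1, ~p2.
    ((p1 & p1) <-> (p3 & p2)): β-rule — branch into (p1 & p1), (p3 & p2)  //  ~(p1 & p1), ~(p3 & p2).
      branch 1.1 (add (p1 & p1), (p3 & p2)):
        (p1 & p1): α-rule — add p1, p1.
        (p3 & p2): α-rule — add p3, p2.
        × closes — contains both p2 and ~p2.
      branch 1.2 (add ~(p1 & p1), ~(p3 & p2)):
        ~(p1 & p1): β-rule — branch into ~p1  //  ~p1.
          branch 1.2.1 (add ~p1):
            × closes — contains both p1 and ~p1.
          branch 1.2.2 (add ~p1):
            × closes — contains both p1 and ~p1.
  branch 2 (add ~~~((p1 & p1) <-> (p3 & p2)), ~(~(~p1 | p2) & p4)):
    ~~~((p1 & p1) <-> (p3 & p2)): drop double negation, giving ~((p1 & p1) <-> (p3 & p2)).
    ~(~(~p1 | p2) & p4): β-rule — branch into ~~(~p1 | p2)  //  ~p4.
      branch 2.1 (add ~~(~p1 | p2)):
        ~((p1 & p1) <-> (p3 & p2)): β-rule — branch into (p1 & p1), ~(p3 & p2)  //  ~(p1 & p1), (p3 & p2).
          branch 2.1.1 (add (p1 & p1), ~(p3 & p2)):
            (p1 & p1): α-rule — add p1, p1.
            ~~(~p1 | p2): β-rule — branch into ~p1  //  p2.
              branch 2.1.1.1 (add ~p1):
                × closes — contains both p1 and ~p1.
              branch 2.1.1.2 (add p2):
                ~(p3 & p2): β-rule — branch into ~p3  //  ~p2.
                  branch 2.1.1.2.1 (add ~p3):
                    ○ open, literals {p1=true, p2=true, p3=false}.
                  branch 2.1.1.2.2 (add ~p2):
                    × closes — contains both p2 and ~p2.
          branch 2.1.2 (add ~(p1 & p1), (p3 & p2)):
            (p3 & p2): α-rule — add p3, p2.
            ~~(~p1 | p2): β-rule — branch into ~p1  //  p2.
              branch 2.1.2.1 (add ~p1):
                ~(p1 & p1): β-rule — branch into ~p1  //  ~p1.
                  branch 2.1.2.1.1 (add ~p1):
                    ○ open, literals {p1=false, p2=true, p3=true}.
                  branch 2.1.2.1.2 (add ~p1):
                    ○ open, literals {p1=false, p2=true, p3=true}.
              branch 2.1.2.2 (add p2):
                ~(p1 & p1): β-rule — branch into ~p1  //  ~p1.
                  branch 2.1.2.2.1 (add ~p1):
                    ○ open, literals {p1=false, p2=true, p3=true}.
                  branch 2.1.2.2.2 (add ~p1):
                    ○ open, literals {p1=false, p2=true, p3=true}.
      branch 2.2 (add ~p4):
        ~((p1 & p1) <-> (p3 & p2)): β-rule — branch into (p1 & p1), ~(p3 & p2)  //  ~(p1 & p1), (p3 & p2).
          branch 2.2.1 (add (p1 & p1), ~(p3 & p2)):
            (p1 & p1): α-rule — add p1, p1.
            ~(p3 & p2): β-rule — branch into ~p3  //  ~p2.
              branch 2.2.1.1 (add ~p3):
                ○ open, literals {p1=true, p3=false, p4=false}.
              branch 2.2.1.2 (add ~p2):
                ○ open, literals {p1=true, p2=false, p4=false}.
          branch 2.2.2 (add ~(p1 & p1), (p3 & p2)):
            (p3 & p2): α-rule — add p3, p2.
            ~(p1 & p1): β-rule — branch into ~p1  //  ~p1.
              branch 2.2.2.1 (add ~p1):
                ○ open, literals {p1=false, p2=true, p3=true, p4=false}.
              branch 2.2.2.2 (add ~p1):
                ○ open, literals {p1=false, p2=true, p3=true, p4=false}.
5 branches closed, 9 open.
Each open branch fixes some atoms; the unmentioned ones are free. Counting distinct full assignments: branch {p1=true, p2=true, p3=false} (p4) contributes 2 new; branch {p1=false, p2=true, p3=true} (p4) contributes 2 new; branch {p1=false, p2=true, p3=true} (p4) contributes 0 new; branch {p1=false, p2=true, p3=true} (p4) contributes 0 new; branch {p1=false, p2=true, p3=true} (p4) contributes 0 new; branch {p1=true, p3=false, p4=false} (p2) contributes 1 new; branch {p1=true, p2=false, p4=false} (p3) contributes 1 new; branch {p1=false, p2=true, p3=true, p4=false} (none free) contributes 0 new; branch {p1=false, p2=true, p3=true, p4=false} (none free) contributes 0 new. Total: 6.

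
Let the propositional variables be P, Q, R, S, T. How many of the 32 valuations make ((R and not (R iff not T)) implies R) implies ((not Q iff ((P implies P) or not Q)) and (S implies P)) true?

12

Initial set: {(((R and not (R iff not T)) implies R) implies ((not Q iff ((P implies P) or not Q)) and (S implies P)))}.
(((R and not (R iff not T)) implies R) implies ((not Q iff ((P implies P) or not Q)) and (S implies P))): β-rule — branch into not ((R and not (R iff not T)) implies R)  //  ((not Q iff ((P implies P) or not Q)) and (S implies P)).
  branch 1 (add not ((R and not (R iff not T)) implies R)):
    not ((R and not (R iff not T)) implies R): α-rule — add (R and not (R iff not T)), not R.
    (R and not (R iff not T)): α-rule — add R, not (R iff not T).
    × closes — contains both R and not R.
  branch 2 (add ((not Q iff ((P implies P) or not Q)) and (S implies P))):
    ((not Q iff ((P implies P) or not Q)) and (S implies P)): α-rule — add (not Q iff ((P implies P) or not Q)), (S implies P).
    (not Q iff ((P implies P) or not Q)): β-rule — branch into not Q, ((P implies P) or not Q)  //  not not Q, not ((P implies P) or not Q).
      branch 2.1 (add not Q, ((P implies P) or not Q)):
        (S implies P): β-rule — branch into not S  //  P.
          branch 2.1.1 (add not S):
            ((P implies P) or not Q): β-rule — branch into (P implies P)  //  not Q.
              branch 2.1.1.1 (add (P implies P)):
                (P implies P): β-rule — branch into not P  //  P.
                  branch 2.1.1.1.1 (add not P):
                    ○ open, literals {P=0, Q=0, S=0}.
                  branch 2.1.1.1.2 (add P):
                    ○ open, literals {P=1, Q=0, S=0}.
              branch 2.1.1.2 (add not Q):
                ○ open, literals {Q=0, S=0}.
          branch 2.1.2 (add P):
            ((P implies P) or not Q): β-rule — branch into (P implies P)  //  not Q.
              branch 2.1.2.1 (add (P implies P)):
                (P implies P): β-rule — branch into not P  //  P.
                  branch 2.1.2.1.1 (add not P):
                    × closes — contains both P and not P.
                  branch 2.1.2.1.2 (add P):
                    ○ open, literals {P=1, Q=0}.
              branch 2.1.2.2 (add not Q):
                ○ open, literals {P=1, Q=0}.
      branch 2.2 (add not not Q, not ((P implies P) or not Q)):
        not ((P implies P) or not Q): α-rule — add not (P implies P), not not Q.
        not (P implies P): α-rule — add P, not P.
        × closes — contains both P and not P.
3 branches closed, 5 open.
Each open branch fixes some atoms; the unmentioned ones are free. Counting distinct full assignments: branch {P=0, Q=0, S=0} (R, T) contributes 4 new; branch {P=1, Q=0, S=0} (R, T) contributes 4 new; branch {Q=0, S=0} (P, R, T) contributes 0 new; branch {P=1, Q=0} (R, S, T) contributes 4 new; branch {P=1, Q=0} (R, S, T) contributes 0 new. Total: 12.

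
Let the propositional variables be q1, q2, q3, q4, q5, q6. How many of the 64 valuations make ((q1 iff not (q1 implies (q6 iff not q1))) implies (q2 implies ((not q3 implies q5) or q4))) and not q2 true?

Initial set: {(((q1 iff not (q1 implies (q6 iff not q1))) implies (q2 implies ((not q3 implies q5) or q4))) and not q2)}.
(((q1 iff not (q1 implies (q6 iff not q1))) implies (q2 implies ((not q3 implies q5) or q4))) and not q2): α-rule — add ((q1 iff not (q1 implies (q6 iff not q1))) implies (q2 implies ((not q3 implies q5) or q4))), not q2.
((q1 iff not (q1 implies (q6 iff not q1))) implies (q2 implies ((not q3 implies q5) or q4))): β-rule — branch into not (q1 iff not (q1 implies (q6 iff not q1)))  //  (q2 implies ((not q3 implies q5) or q4)).
  branch 1 (add not (q1 iff not (q1 implies (q6 iff not q1)))):
    not (q1 iff not (q1 implies (q6 iff not q1))): β-rule — branch into q1, not not (q1 implies (q6 iff not q1))  //  not q1, not (q1 implies (q6 iff not q1)).
      branch 1.1 (add q1, not not (q1 implies (q6 iff not q1))):
        not not (q1 implies (q6 iff not q1)): β-rule — branch into not q1  //  (q6 iff not q1).
          branch 1.1.1 (add not q1):
            × closes — contains both q1 and not q1.
          branch 1.1.2 (add (q6 iff not q1)):
            (q6 iff not q1): β-rule — branch into q6, not q1  //  not q6, not not q1.
              branch 1.1.2.1 (add q6, not q1):
                × closes — contains both q1 and not q1.
              branch 1.1.2.2 (add not q6, not not q1):
                ○ open, literals {q1=true, q2=false, q6=false}.
      branch 1.2 (add not q1, not (q1 implies (q6 iff not q1))):
        not (q1 implies (q6 iff not q1)): α-rule — add q1, not (q6 iff not q1).
        × closes — contains both q1 and not q1.
  branch 2 (add (q2 implies ((not q3 implies q5) or q4))):
    (q2 implies ((not q3 implies q5) or q4)): β-rule — branch into not q2  //  ((not q3 implies q5) or q4).
      branch 2.1 (add not q2):
        ○ open, literals {q2=false}.
      branch 2.2 (add ((not q3 implies q5) or q4)):
        ((not q3 implies q5) or q4): β-rule — branch into (not q3 implies q5)  //  q4.
          branch 2.2.1 (add (not q3 implies q5)):
            (not q3 implies q5): β-rule — branch into not not q3  //  q5.
              branch 2.2.1.1 (add not not q3):
                ○ open, literals {q2=false, q3=true}.
              branch 2.2.1.2 (add q5):
                ○ open, literals {q2=false, q5=true}.
          branch 2.2.2 (add q4):
            ○ open, literals {q2=false, q4=true}.
3 branches closed, 5 open.
Each open branch fixes some atoms; the unmentioned ones are free. Counting distinct full assignments: branch {q1=true, q2=false, q6=false} (q3, q4, q5) contributes 8 new; branch {q2=false} (q1, q3, q4, q5, q6) contributes 24 new; branch {q2=false, q3=true} (q1, q4, q5, q6) contributes 0 new; branch {q2=false, q5=true} (q1, q3, q4, q6) contributes 0 new; branch {q2=false, q4=true} (q1, q3, q5, q6) contributes 0 new. Total: 32.

32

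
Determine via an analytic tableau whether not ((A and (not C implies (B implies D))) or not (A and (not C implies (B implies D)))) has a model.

Initial set: {T not ((A and (not C implies (B implies D))) or not (A and (not C implies (B implies D))))}.
T not ((A and (not C implies (B implies D))) or not (A and (not C implies (B implies D)))): α-rule — add F (A and (not C implies (B implies D))), F not (A and (not C implies (B implies D))).
F not (A and (not C implies (B implies D))): α-rule — add T A, T (not C implies (B implies D)).
F (A and (not C implies (B implies D))): β-rule — branch into F A  //  F (not C implies (B implies D)).
  branch 1 (add F A):
    × closes — contains both A and not A.
  branch 2 (add F (not C implies (B implies D))):
    F (not C implies (B implies D)): α-rule — add T not C, F (B implies D).
    F (B implies D): α-rule — add T B, F D.
    T (not C implies (B implies D)): β-rule — branch into F not C  //  T (B implies D).
      branch 2.1 (add F not C):
        × closes — contains both C and not C.
      branch 2.2 (add T (B implies D)):
        T (B implies D): β-rule — branch into F B  //  T D.
          branch 2.2.1 (add F B):
            × closes — contains both B and not B.
          branch 2.2.2 (add T D):
            × closes — contains both D and not D.
All 4 branches close.
Every branch closed; the formula is unsatisfiable.

Unsatisfiable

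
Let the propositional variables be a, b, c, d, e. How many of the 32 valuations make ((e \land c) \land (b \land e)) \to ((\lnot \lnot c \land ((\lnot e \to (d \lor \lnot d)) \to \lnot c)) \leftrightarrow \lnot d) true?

30

Initial set: {(((e \land c) \land (b \land e)) \to ((\lnot \lnot c \land ((\lnot e \to (d \lor \lnot d)) \to \lnot c)) \leftrightarrow \lnot d))}.
(((e \land c) \land (b \land e)) \to ((\lnot \lnot c \land ((\lnot e \to (d \lor \lnot d)) \to \lnot c)) \leftrightarrow \lnot d)): β-rule — branch into \lnot ((e \land c) \land (b \land e))  //  ((\lnot \lnot c \land ((\lnot e \to (d \lor \lnot d)) \to \lnot c)) \leftrightarrow \lnot d).
  branch 1 (add \lnot ((e \land c) \land (b \land e))):
    \lnot ((e \land c) \land (b \land e)): β-rule — branch into \lnot (e \land c)  //  \lnot (b \land e).
      branch 1.1 (add \lnot (e \land c)):
        \lnot (e \land c): β-rule — branch into \lnot e  //  \lnot c.
          branch 1.1.1 (add \lnot e):
            ○ open, literals {e=0}.
          branch 1.1.2 (add \lnot c):
            ○ open, literals {c=0}.
      branch 1.2 (add \lnot (b \land e)):
        \lnot (b \land e): β-rule — branch into \lnot b  //  \lnot e.
          branch 1.2.1 (add \lnot b):
            ○ open, literals {b=0}.
          branch 1.2.2 (add \lnot e):
            ○ open, literals {e=0}.
  branch 2 (add ((\lnot \lnot c \land ((\lnot e \to (d \lor \lnot d)) \to \lnot c)) \leftrightarrow \lnot d)):
    ((\lnot \lnot c \land ((\lnot e \to (d \lor \lnot d)) \to \lnot c)) \leftrightarrow \lnot d): β-rule — branch into (\lnot \lnot c \land ((\lnot e \to (d \lor \lnot d)) \to \lnot c)), \lnot d  //  \lnot (\lnot \lnot c \land ((\lnot e \to (d \lor \lnot d)) \to \lnot c)), \lnot \lnot d.
      branch 2.1 (add (\lnot \lnot c \land ((\lnot e \to (d \lor \lnot d)) \to \lnot c)), \lnot d):
        (\lnot \lnot c \land ((\lnot e \to (d \lor \lnot d)) \to \lnot c)): α-rule — add \lnot \lnot c, ((\lnot e \to (d \lor \lnot d)) \to \lnot c).
        \lnot \lnot c: drop double negation, giving c.
        ((\lnot e \to (d \lor \lnot d)) \to \lnot c): β-rule — branch into \lnot (\lnot e \to (d \lor \lnot d))  //  \lnot c.
          branch 2.1.1 (add \lnot (\lnot e \to (d \lor \lnot d))):
            \lnot (\lnot e \to (d \lor \lnot d)): α-rule — add \lnot e, \lnot (d \lor \lnot d).
            \lnot (d \lor \lnot d): α-rule — add \lnot d, \lnot \lnot d.
            × closes — contains both d and \lnot d.
          branch 2.1.2 (add \lnot c):
            × closes — contains both c and \lnot c.
      branch 2.2 (add \lnot (\lnot \lnot c \land ((\lnot e \to (d \lor \lnot d)) \to \lnot c)), \lnot \lnot d):
        \lnot (\lnot \lnot c \land ((\lnot e \to (d \lor \lnot d)) \to \lnot c)): β-rule — branch into \lnot \lnot \lnot c  //  \lnot ((\lnot e \to (d \lor \lnot d)) \to \lnot c).
          branch 2.2.1 (add \lnot \lnot \lnot c):
            \lnot \lnot \lnot c: drop double negation, giving \lnot c.
            ○ open, literals {c=0, d=1}.
          branch 2.2.2 (add \lnot ((\lnot e \to (d \lor \lnot d)) \to \lnot c)):
            \lnot ((\lnot e \to (d \lor \lnot d)) \to \lnot c): α-rule — add (\lnot e \to (d \lor \lnot d)), \lnot \lnot c.
            (\lnot e \to (d \lor \lnot d)): β-rule — branch into \lnot \lnot e  //  (d \lor \lnot d).
              branch 2.2.2.1 (add \lnot \lnot e):
                ○ open, literals {c=1, d=1, e=1}.
              branch 2.2.2.2 (add (d \lor \lnot d)):
                (d \lor \lnot d): β-rule — branch into d  //  \lnot d.
                  branch 2.2.2.2.1 (add d):
                    ○ open, literals {c=1, d=1}.
                  branch 2.2.2.2.2 (add \lnot d):
                    × closes — contains both d and \lnot d.
3 branches closed, 7 open.
Each open branch fixes some atoms; the unmentioned ones are free. Counting distinct full assignments: branch {e=0} (a, b, c, d) contributes 16 new; branch {c=0} (a, b, d, e) contributes 8 new; branch {b=0} (a, c, d, e) contributes 4 new; branch {e=0} (a, b, c, d) contributes 0 new; branch {c=0, d=1} (a, b, e) contributes 0 new; branch {c=1, d=1, e=1} (a, b) contributes 2 new; branch {c=1, d=1} (a, b, e) contributes 0 new. Total: 30.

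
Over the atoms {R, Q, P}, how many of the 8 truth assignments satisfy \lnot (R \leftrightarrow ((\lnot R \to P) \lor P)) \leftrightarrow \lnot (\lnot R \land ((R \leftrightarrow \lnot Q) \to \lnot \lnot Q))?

2

Initial set: {(\lnot (R \leftrightarrow ((\lnot R \to P) \lor P)) \leftrightarrow \lnot (\lnot R \land ((R \leftrightarrow \lnot Q) \to \lnot \lnot Q)))}.
(\lnot (R \leftrightarrow ((\lnot R \to P) \lor P)) \leftrightarrow \lnot (\lnot R \land ((R \leftrightarrow \lnot Q) \to \lnot \lnot Q))): β-rule — branch into \lnot (R \leftrightarrow ((\lnot R \to P) \lor P)), \lnot (\lnot R \land ((R \leftrightarrow \lnot Q) \to \lnot \lnot Q))  //  \lnot \lnot (R \leftrightarrow ((\lnot R \to P) \lor P)), \lnot \lnot (\lnot R \land ((R \leftrightarrow \lnot Q) \to \lnot \lnot Q)).
  branch 1 (add \lnot (R \leftrightarrow ((\lnot R \to P) \lor P)), \lnot (\lnot R \land ((R \leftrightarrow \lnot Q) \to \lnot \lnot Q))):
    \lnot (R \leftrightarrow ((\lnot R \to P) \lor P)): β-rule — branch into R, \lnot ((\lnot R \to P) \lor P)  //  \lnot R, ((\lnot R \to P) \lor P).
      branch 1.1 (add R, \lnot ((\lnot R \to P) \lor P)):
        \lnot ((\lnot R \to P) \lor P): α-rule — add \lnot (\lnot R \to P), \lnot P.
        \lnot (\lnot R \to P): α-rule — add \lnot R, \lnot P.
        × closes — contains both R and \lnot R.
      branch 1.2 (add \lnot R, ((\lnot R \to P) \lor P)):
        \lnot (\lnot R \land ((R \leftrightarrow \lnot Q) \to \lnot \lnot Q)): β-rule — branch into \lnot \lnot R  //  \lnot ((R \leftrightarrow \lnot Q) \to \lnot \lnot Q).
          branch 1.2.1 (add \lnot \lnot R):
            × closes — contains both R and \lnot R.
          branch 1.2.2 (add \lnot ((R \leftrightarrow \lnot Q) \to \lnot \lnot Q)):
            \lnot ((R \leftrightarrow \lnot Q) \to \lnot \lnot Q): α-rule — add (R \leftrightarrow \lnot Q), \lnot \lnot \lnot Q.
            \lnot \lnot \lnot Q: drop double negation, giving \lnot Q.
            ((\lnot R \to P) \lor P): β-rule — branch into (\lnot R \to P)  //  P.
              branch 1.2.2.1 (add (\lnot R \to P)):
                (R \leftrightarrow \lnot Q): β-rule — branch into R, \lnot Q  //  \lnot R, \lnot \lnot Q.
                  branch 1.2.2.1.1 (add R, \lnot Q):
                    × closes — contains both R and \lnot R.
                  branch 1.2.2.1.2 (add \lnot R, \lnot \lnot Q):
                    × closes — contains both Q and \lnot Q.
              branch 1.2.2.2 (add P):
                (R \leftrightarrow \lnot Q): β-rule — branch into R, \lnot Q  //  \lnot R, \lnot \lnot Q.
                  branch 1.2.2.2.1 (add R, \lnot Q):
                    × closes — contains both R and \lnot R.
                  branch 1.2.2.2.2 (add \lnot R, \lnot \lnot Q):
                    × closes — contains both Q and \lnot Q.
  branch 2 (add \lnot \lnot (R \leftrightarrow ((\lnot R \to P) \lor P)), \lnot \lnot (\lnot R \land ((R \leftrightarrow \lnot Q) \to \lnot \lnot Q))):
    \lnot \lnot (\lnot R \land ((R \leftrightarrow \lnot Q) \to \lnot \lnot Q)): α-rule — add \lnot R, ((R \leftrightarrow \lnot Q) \to \lnot \lnot Q).
    \lnot \lnot (R \leftrightarrow ((\lnot R \to P) \lor P)): β-rule — branch into R, ((\lnot R \to P) \lor P)  //  \lnot R, \lnot ((\lnot R \to P) \lor P).
      branch 2.1 (add R, ((\lnot R \to P) \lor P)):
        × closes — contains both R and \lnot R.
      branch 2.2 (add \lnot R, \lnot ((\lnot R \to P) \lor P)):
        \lnot ((\lnot R \to P) \lor P): α-rule — add \lnot (\lnot R \to P), \lnot P.
        \lnot (\lnot R \to P): α-rule — add \lnot R, \lnot P.
        ((R \leftrightarrow \lnot Q) \to \lnot \lnot Q): β-rule — branch into \lnot (R \leftrightarrow \lnot Q)  //  \lnot \lnot Q.
          branch 2.2.1 (add \lnot (R \leftrightarrow \lnot Q)):
            \lnot (R \leftrightarrow \lnot Q): β-rule — branch into R, \lnot \lnot Q  //  \lnot R, \lnot Q.
              branch 2.2.1.1 (add R, \lnot \lnot Q):
                × closes — contains both R and \lnot R.
              branch 2.2.1.2 (add \lnot R, \lnot Q):
                ○ open, literals {P=false, Q=false, R=false}.
          branch 2.2.2 (add \lnot \lnot Q):
            \lnot \lnot Q: drop double negation, giving Q.
            ○ open, literals {P=false, Q=true, R=false}.
8 branches closed, 2 open.
Each open branch fixes some atoms; the unmentioned ones are free. Counting distinct full assignments: branch {P=false, Q=false, R=false} (none free) contributes 1 new; branch {P=false, Q=true, R=false} (none free) contributes 1 new. Total: 2.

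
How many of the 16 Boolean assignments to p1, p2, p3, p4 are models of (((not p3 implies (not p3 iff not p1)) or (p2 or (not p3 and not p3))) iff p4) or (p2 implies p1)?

Initial set: {((((not p3 implies (not p3 iff not p1)) or (p2 or (not p3 and not p3))) iff p4) or (p2 implies p1))}.
((((not p3 implies (not p3 iff not p1)) or (p2 or (not p3 and not p3))) iff p4) or (p2 implies p1)): β-rule — branch into (((not p3 implies (not p3 iff not p1)) or (p2 or (not p3 and not p3))) iff p4)  //  (p2 implies p1).
  branch 1 (add (((not p3 implies (not p3 iff not p1)) or (p2 or (not p3 and not p3))) iff p4)):
    (((not p3 implies (not p3 iff not p1)) or (p2 or (not p3 and not p3))) iff p4): β-rule — branch into ((not p3 implies (not p3 iff not p1)) or (p2 or (not p3 and not p3))), p4  //  not ((not p3 implies (not p3 iff not p1)) or (p2 or (not p3 and not p3))), not p4.
      branch 1.1 (add ((not p3 implies (not p3 iff not p1)) or (p2 or (not p3 and not p3))), p4):
        ((not p3 implies (not p3 iff not p1)) or (p2 or (not p3 and not p3))): β-rule — branch into (not p3 implies (not p3 iff not p1))  //  (p2 or (not p3 and not p3)).
          branch 1.1.1 (add (not p3 implies (not p3 iff not p1))):
            (not p3 implies (not p3 iff not p1)): β-rule — branch into not not p3  //  (not p3 iff not p1).
              branch 1.1.1.1 (add not not p3):
                ○ open, literals {p3=true, p4=true}.
              branch 1.1.1.2 (add (not p3 iff not p1)):
                (not p3 iff not p1): β-rule — branch into not p3, not p1  //  not not p3, not not p1.
                  branch 1.1.1.2.1 (add not p3, not p1):
                    ○ open, literals {p1=false, p3=false, p4=true}.
                  branch 1.1.1.2.2 (add not not p3, not not p1):
                    ○ open, literals {p1=true, p3=true, p4=true}.
          branch 1.1.2 (add (p2 or (not p3 and not p3))):
            (p2 or (not p3 and not p3)): β-rule — branch into p2  //  (not p3 and not p3).
              branch 1.1.2.1 (add p2):
                ○ open, literals {p2=true, p4=true}.
              branch 1.1.2.2 (add (not p3 and not p3)):
                (not p3 and not p3): α-rule — add not p3, not p3.
                ○ open, literals {p3=false, p4=true}.
      branch 1.2 (add not ((not p3 implies (not p3 iff not p1)) or (p2 or (not p3 and not p3))), not p4):
        not ((not p3 implies (not p3 iff not p1)) or (p2 or (not p3 and not p3))): α-rule — add not (not p3 implies (not p3 iff not p1)), not (p2 or (not p3 and not p3)).
        not (not p3 implies (not p3 iff not p1)): α-rule — add not p3, not (not p3 iff not p1).
        not (p2 or (not p3 and not p3)): α-rule — add not p2, not (not p3 and not p3).
        not (not p3 iff not p1): β-rule — branch into not p3, not not p1  //  not not p3, not p1.
          branch 1.2.1 (add not p3, not not p1):
            not (not p3 and not p3): β-rule — branch into not not p3  //  not not p3.
              branch 1.2.1.1 (add not not p3):
                × closes — contains both p3 and not p3.
              branch 1.2.1.2 (add not not p3):
                × closes — contains both p3 and not p3.
          branch 1.2.2 (add not not p3, not p1):
            × closes — contains both p3 and not p3.
  branch 2 (add (p2 implies p1)):
    (p2 implies p1): β-rule — branch into not p2  //  p1.
      branch 2.1 (add not p2):
        ○ open, literals {p2=false}.
      branch 2.2 (add p1):
        ○ open, literals {p1=true}.
3 branches closed, 7 open.
Each open branch fixes some atoms; the unmentioned ones are free. Counting distinct full assignments: branch {p3=true, p4=true} (p1, p2) contributes 4 new; branch {p1=false, p3=false, p4=true} (p2) contributes 2 new; branch {p1=true, p3=true, p4=true} (p2) contributes 0 new; branch {p2=true, p4=true} (p1, p3) contributes 1 new; branch {p3=false, p4=true} (p1, p2) contributes 1 new; branch {p2=false} (p1, p3, p4) contributes 4 new; branch {p1=true} (p2, p3, p4) contributes 2 new. Total: 14.

14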